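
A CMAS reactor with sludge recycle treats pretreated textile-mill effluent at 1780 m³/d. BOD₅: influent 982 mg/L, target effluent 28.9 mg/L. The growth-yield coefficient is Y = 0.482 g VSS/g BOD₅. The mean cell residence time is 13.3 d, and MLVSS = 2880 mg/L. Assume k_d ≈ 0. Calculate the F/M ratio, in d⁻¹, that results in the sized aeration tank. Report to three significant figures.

F/M ≈ 0.161 d⁻¹

Biomass mass balance (decay neglected): V·X = Y·Q·(S₀ − S)·θ_c, so V = 0.482 × 1780 × (982 − 28.9) × 13.3 / 2880 = 3776 m³.
F/M = applied load / biomass = Q·S₀/(V·X) = 1780 × 982 / (3776 × 2880) = 0.1607 d⁻¹.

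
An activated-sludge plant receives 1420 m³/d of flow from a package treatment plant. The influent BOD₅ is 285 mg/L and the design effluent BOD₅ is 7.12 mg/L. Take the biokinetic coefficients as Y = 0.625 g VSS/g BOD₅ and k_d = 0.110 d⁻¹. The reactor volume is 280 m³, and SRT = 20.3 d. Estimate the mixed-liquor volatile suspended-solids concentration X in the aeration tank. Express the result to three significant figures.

X = Y·Q·ΔS·θ_c / [V·(1 + k_d θ_c)] = 0.625 × 1420 × (285 − 7.12) × 20.3 / [280 × (1 + 0.110 × 20.3)] = 5530 mg/L.

X ≈ 5530 mg/L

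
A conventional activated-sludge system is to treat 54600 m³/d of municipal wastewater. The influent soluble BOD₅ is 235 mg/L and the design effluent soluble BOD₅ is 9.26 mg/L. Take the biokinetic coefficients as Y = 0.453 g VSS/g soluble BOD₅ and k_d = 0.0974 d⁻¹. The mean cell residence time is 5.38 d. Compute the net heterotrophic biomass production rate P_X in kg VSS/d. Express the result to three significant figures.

Correct the yield for decay: Y_obs = Y/(1 + k_d θ_c) = 0.453 / (1 + 0.0974 × 5.38) = 0.453 / 1.524 = 0.2972.
Mass of soluble BOD₅ removed per day: Q(S₀ − S) = 54600 × 225.7 g/m³ = 12325 kg/d.
P_X = Y_obs · Q(S₀ − S) = 0.2972 × 12325 = 3664 kg VSS/d.

P_X ≈ 3660 kg VSS/d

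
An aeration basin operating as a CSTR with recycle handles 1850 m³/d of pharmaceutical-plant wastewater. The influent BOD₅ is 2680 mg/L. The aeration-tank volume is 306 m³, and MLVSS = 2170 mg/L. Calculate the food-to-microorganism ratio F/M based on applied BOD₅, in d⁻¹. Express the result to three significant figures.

F/M ≈ 7.47 d⁻¹

Food-to-microorganism ratio F/M = Q S₀ / (V X) = 1850 × 2680 / (306.0 × 2170) = 7.467 d⁻¹.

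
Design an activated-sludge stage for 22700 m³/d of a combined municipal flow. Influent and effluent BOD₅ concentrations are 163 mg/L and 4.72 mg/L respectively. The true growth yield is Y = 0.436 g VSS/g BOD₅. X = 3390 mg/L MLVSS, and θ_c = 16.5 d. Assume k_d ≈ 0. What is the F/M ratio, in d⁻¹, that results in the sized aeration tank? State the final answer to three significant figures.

Biomass mass balance (decay neglected): V·X = Y·Q·(S₀ − S)·θ_c, so V = 0.436 × 22700 × (163 − 4.72) × 16.5 / 3390 = 7625 m³.
Food-to-microorganism ratio F/M = Q S₀ / (V X) = 22700 × 163 / (7625 × 3390) = 0.1431 d⁻¹.

F/M ≈ 0.143 d⁻¹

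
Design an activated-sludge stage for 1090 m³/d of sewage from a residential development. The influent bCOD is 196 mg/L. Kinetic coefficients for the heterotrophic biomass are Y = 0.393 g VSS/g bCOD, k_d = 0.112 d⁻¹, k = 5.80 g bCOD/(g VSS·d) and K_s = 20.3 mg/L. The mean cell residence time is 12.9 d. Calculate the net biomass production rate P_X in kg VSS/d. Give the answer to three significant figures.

P_X ≈ 34.0 kg VSS/d

Effluent substrate depends only on kinetics and SRT: S = K_s(1 + k_d θ_c) / [θ_c(Yk − k_d) − 1] = 20.3 × (1 + 0.112 × 12.9) / [12.9 × (0.393 × 5.80 − 0.112) − 1] = 49.63 / 26.96 = 1.841 mg/L.
Observed yield with endogenous decay: Y_obs = Y / (1 + k_d·θ_c) = 0.393 / (1 + 0.112 × 12.9) = 0.393 / 2.445 = 0.1607 g VSS/g bCOD.
Mass of bCOD removed per day: Q(S₀ − S) = 1090 × 194.2 g/m³ = 211.6 kg/d.
So the net sludge growth is P_X = 0.1607 × 211.6 = 34.02 kg VSS/d.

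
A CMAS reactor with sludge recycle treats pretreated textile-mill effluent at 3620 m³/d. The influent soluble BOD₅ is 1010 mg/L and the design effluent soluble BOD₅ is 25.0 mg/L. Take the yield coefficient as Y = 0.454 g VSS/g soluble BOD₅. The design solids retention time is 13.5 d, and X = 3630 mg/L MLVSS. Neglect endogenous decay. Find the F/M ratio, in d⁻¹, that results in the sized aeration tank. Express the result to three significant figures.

F/M ≈ 0.167 d⁻¹

Biomass mass balance (decay neglected): V·X = Y·Q·(S₀ − S)·θ_c, so V = 0.454 × 3620 × (1010 − 25.0) × 13.5 / 3630 = 6020 m³.
F/M = Q·S₀ / (V·X) = 3620 × 1010 / (6020 × 3630) = 0.1673 g soluble BOD₅·(g VSS·d)⁻¹.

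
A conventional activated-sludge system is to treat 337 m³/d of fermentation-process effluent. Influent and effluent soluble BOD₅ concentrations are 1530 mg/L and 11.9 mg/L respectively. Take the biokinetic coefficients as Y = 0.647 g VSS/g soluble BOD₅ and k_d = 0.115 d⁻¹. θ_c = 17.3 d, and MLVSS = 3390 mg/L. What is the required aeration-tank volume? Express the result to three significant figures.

Steady-state biomass mass balance: V·X·(1 + k_d·θ_c) = Y·Q·(S₀ − S)·θ_c, so V = 0.647 × 337 × (1530 − 11.9) × 17.3 / [3390 × (1 + 0.115 × 17.3)] = 5.73×10^6 / 10134 = 565.0 m³.

V ≈ 565 m³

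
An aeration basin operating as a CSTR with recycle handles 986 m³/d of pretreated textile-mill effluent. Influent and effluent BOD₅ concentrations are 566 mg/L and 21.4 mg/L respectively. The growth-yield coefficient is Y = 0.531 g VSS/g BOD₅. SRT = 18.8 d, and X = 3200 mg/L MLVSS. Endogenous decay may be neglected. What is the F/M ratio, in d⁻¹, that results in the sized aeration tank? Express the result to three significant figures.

V·X = Y·Q·ΔS·θ_c gives V = 0.531 × 986 × (566 − 21.4) × 18.8 / 3200 = 1675 m³.
F/M = applied load / biomass = Q·S₀/(V·X) = 986 × 566 / (1675 × 3200) = 0.1041 d⁻¹.

F/M ≈ 0.104 d⁻¹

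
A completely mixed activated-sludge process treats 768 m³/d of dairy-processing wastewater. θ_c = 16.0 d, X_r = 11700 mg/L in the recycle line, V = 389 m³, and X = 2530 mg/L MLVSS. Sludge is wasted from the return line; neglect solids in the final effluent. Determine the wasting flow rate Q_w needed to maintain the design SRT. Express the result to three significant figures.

Wasting from the return line (neglecting effluent solids): Q_w = V·X / (θ_c·X_r) = 389.0 × 2530 / (16.0 × 11700) = 5.257 m³/d.

Q_w ≈ 5.26 m³/d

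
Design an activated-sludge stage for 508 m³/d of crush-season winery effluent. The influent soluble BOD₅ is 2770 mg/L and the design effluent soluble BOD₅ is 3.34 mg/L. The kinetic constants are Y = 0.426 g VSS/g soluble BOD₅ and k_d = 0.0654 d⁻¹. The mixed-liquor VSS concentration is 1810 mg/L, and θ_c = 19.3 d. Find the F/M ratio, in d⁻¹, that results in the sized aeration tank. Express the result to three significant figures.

F/M ≈ 0.275 d⁻¹

Rearranging the biomass balance for a CMAS with decay, V = Y·Q·ΔS·θ_c / [X·(1+k_d θ_c)] = 0.426 × 508 × (2770 − 3.34) × 19.3 / [1810 × (1 + 0.0654 × 19.3)] = 1.16×10^7 / 4095 = 2822 m³.
Food-to-microorganism ratio F/M = Q S₀ / (V X) = 508 × 2770 / (2822 × 1810) = 0.2755 d⁻¹.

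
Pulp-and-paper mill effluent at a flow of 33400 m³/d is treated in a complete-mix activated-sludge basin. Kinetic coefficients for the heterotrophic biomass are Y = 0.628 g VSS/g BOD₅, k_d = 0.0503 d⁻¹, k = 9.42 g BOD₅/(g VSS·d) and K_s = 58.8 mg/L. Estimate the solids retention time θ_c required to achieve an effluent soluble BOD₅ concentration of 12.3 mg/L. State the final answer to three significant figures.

From 1/θ_c = Y·k·S/(K_s + S) − k_d: Y·k·S/(K_s+S) = 0.628 × 9.42 × 12.3 / (58.8 + 12.3) = 1.023 d⁻¹.
Then 1/θ_c = μ − k_d = 1.023 − 0.0503 = 0.9731 d⁻¹, giving θ_c = 1.028 d.

θ_c ≈ 1.03 d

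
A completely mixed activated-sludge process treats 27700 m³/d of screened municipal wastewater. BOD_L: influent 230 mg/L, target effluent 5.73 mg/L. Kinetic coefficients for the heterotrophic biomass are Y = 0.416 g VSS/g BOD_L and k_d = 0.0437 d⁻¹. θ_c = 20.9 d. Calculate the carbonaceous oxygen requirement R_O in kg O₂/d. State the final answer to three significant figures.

R_O ≈ 4290 kg O₂/d

Y_obs = Y / (1 + k_d θ_c) = 0.416 / (1 + 0.0437 × 20.9) = 0.416 / 1.913 = 0.2174.
Q·(S₀ − S) = 27700 × (230 − 5.73) × 10⁻³ = 6212 kg/d removed.
P_X = Y_obs·Q·(S₀ − S) = 0.2174 × 6212 = 1351 kg VSS/d.
R_O = Q·ΔS − 1.42 P_X = 6212 − 1918 = 4294 kg O₂/d.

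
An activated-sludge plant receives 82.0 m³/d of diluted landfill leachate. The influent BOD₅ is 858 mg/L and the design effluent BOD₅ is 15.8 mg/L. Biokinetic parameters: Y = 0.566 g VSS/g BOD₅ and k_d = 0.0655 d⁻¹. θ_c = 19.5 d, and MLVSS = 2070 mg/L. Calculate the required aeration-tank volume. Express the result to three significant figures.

From the SRT design equation V = Y Q (S₀−S) θ_c / [X (1 + k_d θ_c)] = 0.566 × 82.0 × (858 − 15.8) × 19.5 / [2070 × (1 + 0.0655 × 19.5)] = 7.62×10^5 / 4714 = 161.7 m³.

V ≈ 162 m³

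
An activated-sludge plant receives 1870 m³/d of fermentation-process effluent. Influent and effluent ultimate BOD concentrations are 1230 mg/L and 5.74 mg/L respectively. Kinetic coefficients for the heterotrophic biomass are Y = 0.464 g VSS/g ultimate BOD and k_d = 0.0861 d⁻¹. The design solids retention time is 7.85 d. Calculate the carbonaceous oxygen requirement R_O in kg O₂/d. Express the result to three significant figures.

R_O ≈ 1390 kg O₂/d

The observed yield is Y_obs = Y/(1 + k_d·θ_c) = 0.464 / (1 + 0.0861 × 7.85) = 0.464 / 1.676 = 0.2769 g VSS per g ultimate BOD removed.
ΔS = 1230 − 5.74 = 1224 mg/L, so the substrate removal rate is 1870 × 1224/1000 = 2289 kg ultimate BOD/d.
P_X = Y_obs·Q·(S₀ − S) = 0.2769 × 2289 = 633.9 kg VSS/d.
Carbonaceous O₂ demand = substrate oxidised − cell-mass equivalent = 2289 − 1.42 × 633.9 = 1389 kg O₂/d.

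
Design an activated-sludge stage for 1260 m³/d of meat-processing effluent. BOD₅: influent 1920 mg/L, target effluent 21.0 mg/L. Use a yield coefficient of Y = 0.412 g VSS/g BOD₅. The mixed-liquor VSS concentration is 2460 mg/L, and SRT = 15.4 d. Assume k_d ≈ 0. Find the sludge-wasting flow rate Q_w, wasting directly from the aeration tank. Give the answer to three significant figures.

Q_w ≈ 401 m³/d

With k_d = 0 the design equation reduces to V = Y Q (S₀−S) θ_c / X = 0.412 × 1260 × (1920 − 21.0) × 15.4 / 2460 = 6171 m³.
Wasting from the aeration tank: Q_w = V / θ_c = 6171 / 15.4 = 400.7 m³/d.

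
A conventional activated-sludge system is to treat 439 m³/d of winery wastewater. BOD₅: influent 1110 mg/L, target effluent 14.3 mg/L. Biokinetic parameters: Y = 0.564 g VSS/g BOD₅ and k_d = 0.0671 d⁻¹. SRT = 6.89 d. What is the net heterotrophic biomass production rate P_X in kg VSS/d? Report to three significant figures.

Correct the yield for decay: Y_obs = Y/(1 + k_d θ_c) = 0.564 / (1 + 0.0671 × 6.89) = 0.564 / 1.462 = 0.3857.
Mass of BOD₅ removed per day: Q(S₀ − S) = 439 × 1096 g/m³ = 481.0 kg/d.
Net biomass production P_X = Y_obs × Q·(S₀ − S) = 0.3857 × 481.0 = 185.5 kg VSS/d.

P_X ≈ 186 kg VSS/d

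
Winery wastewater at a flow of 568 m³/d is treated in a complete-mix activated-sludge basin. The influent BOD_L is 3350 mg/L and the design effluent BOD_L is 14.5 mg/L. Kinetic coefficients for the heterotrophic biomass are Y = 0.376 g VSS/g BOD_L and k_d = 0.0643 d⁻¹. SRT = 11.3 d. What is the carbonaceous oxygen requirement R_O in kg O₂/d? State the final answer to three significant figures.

Y_obs = Y / (1 + k_d θ_c) = 0.376 / (1 + 0.0643 × 11.3) = 0.376 / 1.727 = 0.2178.
ΔS = 3350 − 14.5 = 3336 mg/L, so the substrate removal rate is 568 × 3336/1000 = 1895 kg BOD_L/d.
P_X = Y_obs·Q·(S₀ − S) = 0.2178 × 1895 = 412.6 kg VSS/d.
Carbonaceous O₂ demand = substrate oxidised − cell-mass equivalent = 1895 − 1.42 × 412.6 = 1309 kg O₂/d.

R_O ≈ 1310 kg O₂/d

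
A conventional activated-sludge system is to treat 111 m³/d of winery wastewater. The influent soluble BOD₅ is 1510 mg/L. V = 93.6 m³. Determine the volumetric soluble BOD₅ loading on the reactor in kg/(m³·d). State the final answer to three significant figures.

L_v ≈ 1.79 kg soluble BOD₅/(m³·d)

L_v = Q S₀ / V = 111 × 1510 × 10⁻³ / 93.60 = 1.791 kg/(m³·d).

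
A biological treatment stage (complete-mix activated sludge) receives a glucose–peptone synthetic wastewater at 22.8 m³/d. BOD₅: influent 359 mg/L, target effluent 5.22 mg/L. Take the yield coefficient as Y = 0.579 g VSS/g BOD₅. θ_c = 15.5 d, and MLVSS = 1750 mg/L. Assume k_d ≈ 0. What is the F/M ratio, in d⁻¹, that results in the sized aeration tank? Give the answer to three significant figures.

F/M ≈ 0.113 d⁻¹

Biomass mass balance (decay neglected): V·X = Y·Q·(S₀ − S)·θ_c, so V = 0.579 × 22.8 × (359 − 5.22) × 15.5 / 1750 = 41.37 m³.
F/M = applied load / biomass = Q·S₀/(V·X) = 22.8 × 359 / (41.37 × 1750) = 0.1131 d⁻¹.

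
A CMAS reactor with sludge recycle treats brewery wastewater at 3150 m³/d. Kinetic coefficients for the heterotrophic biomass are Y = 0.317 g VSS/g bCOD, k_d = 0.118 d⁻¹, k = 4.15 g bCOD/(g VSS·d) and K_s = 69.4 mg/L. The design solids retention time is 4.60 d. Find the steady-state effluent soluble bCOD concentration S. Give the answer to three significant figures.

Effluent substrate depends only on kinetics and SRT: S = K_s(1 + k_d θ_c) / [θ_c(Yk − k_d) − 1] = 69.4 × (1 + 0.118 × 4.60) / [4.60 × (0.317 × 4.15 − 0.118) − 1] = 107.1 / 4.509 = 23.75 mg/L.

S ≈ 23.7 mg/L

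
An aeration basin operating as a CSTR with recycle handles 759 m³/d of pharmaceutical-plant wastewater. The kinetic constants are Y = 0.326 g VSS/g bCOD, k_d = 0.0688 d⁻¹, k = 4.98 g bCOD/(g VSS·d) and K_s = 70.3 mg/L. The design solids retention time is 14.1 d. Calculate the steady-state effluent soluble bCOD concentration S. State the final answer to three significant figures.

S ≈ 6.62 mg/L

Effluent substrate depends only on kinetics and SRT: S = K_s(1 + k_d θ_c) / [θ_c(Yk − k_d) − 1] = 70.3 × (1 + 0.0688 × 14.1) / [14.1 × (0.326 × 4.98 − 0.0688) − 1] = 138.5 / 20.92 = 6.620 mg/L.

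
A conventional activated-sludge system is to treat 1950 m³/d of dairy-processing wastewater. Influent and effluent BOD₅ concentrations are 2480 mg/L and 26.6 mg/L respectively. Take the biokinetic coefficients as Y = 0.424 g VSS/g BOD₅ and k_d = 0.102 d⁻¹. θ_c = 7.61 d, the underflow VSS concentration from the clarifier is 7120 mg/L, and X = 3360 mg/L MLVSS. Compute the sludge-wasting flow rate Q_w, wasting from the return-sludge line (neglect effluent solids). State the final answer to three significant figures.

Q_w ≈ 160 m³/d

From the SRT design equation V = Y Q (S₀−S) θ_c / [X (1 + k_d θ_c)] = 0.424 × 1950 × (2480 − 26.6) × 7.61 / [3360 × (1 + 0.102 × 7.61)] = 1.54×10^7 / 5968 = 2587 m³.
Wasting from the return line (neglecting effluent solids): Q_w = V·X / (θ_c·X_r) = 2587 × 3360 / (7.61 × 7120) = 160.4 m³/d.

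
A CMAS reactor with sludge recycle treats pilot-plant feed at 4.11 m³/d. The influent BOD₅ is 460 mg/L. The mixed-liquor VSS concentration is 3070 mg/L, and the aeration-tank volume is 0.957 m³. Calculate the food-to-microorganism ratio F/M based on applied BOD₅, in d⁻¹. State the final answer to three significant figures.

F/M ≈ 0.644 d⁻¹

F/M = applied load / biomass = Q·S₀/(V·X) = 4.11 × 460 / (0.9570 × 3070) = 0.6435 d⁻¹.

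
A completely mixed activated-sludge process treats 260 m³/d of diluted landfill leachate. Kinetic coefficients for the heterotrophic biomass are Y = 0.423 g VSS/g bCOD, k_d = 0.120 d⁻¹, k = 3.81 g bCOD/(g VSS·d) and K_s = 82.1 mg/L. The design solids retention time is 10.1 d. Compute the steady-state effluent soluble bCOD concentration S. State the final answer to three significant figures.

From the Monod/SRT balance for a CMAS, S = K_s·(1+k_d θ_c)/[θ_c·(Y k − k_d) − 1] = 82.1 × (1 + 0.120 × 10.1) / [10.1 × (0.423 × 3.81 − 0.120) − 1] = 181.6 / 14.07 = 12.91 mg/L.

S ≈ 12.9 mg/L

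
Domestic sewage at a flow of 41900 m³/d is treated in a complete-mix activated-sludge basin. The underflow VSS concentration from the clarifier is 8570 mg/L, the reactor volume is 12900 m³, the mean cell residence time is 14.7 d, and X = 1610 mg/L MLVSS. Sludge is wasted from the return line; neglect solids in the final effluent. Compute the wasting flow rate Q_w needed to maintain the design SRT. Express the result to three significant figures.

Wasting from the return line (neglecting effluent solids): Q_w = V·X / (θ_c·X_r) = 12900 × 1610 / (14.7 × 8570) = 164.9 m³/d.

Q_w ≈ 165 m³/d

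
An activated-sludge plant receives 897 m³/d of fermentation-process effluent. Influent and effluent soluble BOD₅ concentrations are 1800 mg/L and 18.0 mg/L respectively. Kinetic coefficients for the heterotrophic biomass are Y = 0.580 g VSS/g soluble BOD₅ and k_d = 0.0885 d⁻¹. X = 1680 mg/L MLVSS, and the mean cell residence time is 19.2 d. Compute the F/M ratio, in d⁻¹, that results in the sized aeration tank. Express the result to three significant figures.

Rearranging the biomass balance for a CMAS with decay, V = Y·Q·ΔS·θ_c / [X·(1+k_d θ_c)] = 0.580 × 897 × (1800 − 18.0) × 19.2 / [1680 × (1 + 0.0885 × 19.2)] = 1.78×10^7 / 4535 = 3925 m³.
F/M = applied load / biomass = Q·S₀/(V·X) = 897 × 1800 / (3925 × 1680) = 0.2448 d⁻¹.

F/M ≈ 0.245 d⁻¹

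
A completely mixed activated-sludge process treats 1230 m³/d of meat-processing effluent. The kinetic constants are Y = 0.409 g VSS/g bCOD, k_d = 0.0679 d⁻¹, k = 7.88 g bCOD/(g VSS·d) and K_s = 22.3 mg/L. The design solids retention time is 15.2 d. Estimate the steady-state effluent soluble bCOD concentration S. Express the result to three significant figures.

S ≈ 0.965 mg/L

From the Monod/SRT balance for a CMAS, S = K_s·(1+k_d θ_c)/[θ_c·(Y k − k_d) − 1] = 22.3 × (1 + 0.0679 × 15.2) / [15.2 × (0.409 × 7.88 − 0.0679) − 1] = 45.32 / 46.96 = 0.9651 mg/L.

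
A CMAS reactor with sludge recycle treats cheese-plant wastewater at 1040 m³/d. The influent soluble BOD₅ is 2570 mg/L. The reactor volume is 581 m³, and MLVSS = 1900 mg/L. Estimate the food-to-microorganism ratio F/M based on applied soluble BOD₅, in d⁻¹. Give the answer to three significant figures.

F/M ≈ 2.42 d⁻¹

F/M = Q·S₀ / (V·X) = 1040 × 2570 / (581.0 × 1900) = 2.421 g soluble BOD₅·(g VSS·d)⁻¹.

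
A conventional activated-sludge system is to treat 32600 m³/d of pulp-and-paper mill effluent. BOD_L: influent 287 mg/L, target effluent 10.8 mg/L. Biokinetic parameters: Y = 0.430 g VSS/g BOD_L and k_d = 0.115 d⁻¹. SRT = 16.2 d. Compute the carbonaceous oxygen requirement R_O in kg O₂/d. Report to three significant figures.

R_O ≈ 7080 kg O₂/d

Y_obs = Y / (1 + k_d θ_c) = 0.430 / (1 + 0.115 × 16.2) = 0.430 / 2.863 = 0.1502.
Mass of BOD_L removed per day: Q(S₀ − S) = 32600 × 276.2 g/m³ = 9004 kg/d.
Biomass synthesised: P_X = Y_obs × 9004 = 1352 kg VSS/d.
Carbonaceous O₂ demand = substrate oxidised − cell-mass equivalent = 9004 − 1.42 × 1352 = 7084 kg O₂/d.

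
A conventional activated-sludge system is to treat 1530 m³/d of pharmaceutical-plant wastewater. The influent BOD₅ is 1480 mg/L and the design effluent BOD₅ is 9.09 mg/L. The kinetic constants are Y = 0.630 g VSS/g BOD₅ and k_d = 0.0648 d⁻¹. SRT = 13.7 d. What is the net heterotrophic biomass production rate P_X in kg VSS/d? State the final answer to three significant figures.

Observed yield with endogenous decay: Y_obs = Y / (1 + k_d·θ_c) = 0.630 / (1 + 0.0648 × 13.7) = 0.630 / 1.888 = 0.3337 g VSS/g BOD₅.
Mass of BOD₅ removed per day: Q(S₀ − S) = 1530 × 1471 g/m³ = 2250 kg/d.
Biomass produced: P_X = Y_obs·Q·ΔS = 0.3337 × 2250 ≈ 751.1 kg VSS/d.

P_X ≈ 751 kg VSS/d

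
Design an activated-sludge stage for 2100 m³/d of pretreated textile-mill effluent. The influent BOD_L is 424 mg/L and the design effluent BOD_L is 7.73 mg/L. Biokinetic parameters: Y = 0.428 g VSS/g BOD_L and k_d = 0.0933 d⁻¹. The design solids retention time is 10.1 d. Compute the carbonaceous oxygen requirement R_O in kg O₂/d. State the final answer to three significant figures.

Correct the yield for decay: Y_obs = Y/(1 + k_d θ_c) = 0.428 / (1 + 0.0933 × 10.1) = 0.428 / 1.942 = 0.2204.
Substrate removed = Q·(S₀ − S) = 2100 m³/d × (424 − 7.73) g/m³ = 8.74×10^5 g/d = 874.2 kg/d.
P_X = Y_obs·Q·(S₀ − S) = 0.2204 × 874.2 = 192.6 kg VSS/d.
R_O = Q·ΔS − 1.42 P_X = 874.2 − 273.5 = 600.6 kg O₂/d.

R_O ≈ 601 kg O₂/d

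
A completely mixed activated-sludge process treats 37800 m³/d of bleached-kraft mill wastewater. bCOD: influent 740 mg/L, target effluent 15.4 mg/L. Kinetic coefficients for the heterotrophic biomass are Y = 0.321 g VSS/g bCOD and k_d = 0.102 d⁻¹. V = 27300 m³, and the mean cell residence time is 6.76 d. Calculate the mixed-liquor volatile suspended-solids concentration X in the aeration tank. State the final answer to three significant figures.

X = Y·Q·ΔS·θ_c / [V·(1 + k_d θ_c)] = 0.321 × 37800 × (740 − 15.4) × 6.76 / [27300 × (1 + 0.102 × 6.76)] = 1289 mg/L.

X ≈ 1290 mg/L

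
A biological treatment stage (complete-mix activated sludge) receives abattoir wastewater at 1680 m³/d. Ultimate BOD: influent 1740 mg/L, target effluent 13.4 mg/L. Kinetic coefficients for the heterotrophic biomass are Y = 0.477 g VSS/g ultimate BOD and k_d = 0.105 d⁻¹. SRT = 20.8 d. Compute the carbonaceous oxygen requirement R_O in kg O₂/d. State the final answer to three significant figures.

R_O ≈ 2280 kg O₂/d

Y_obs = Y / (1 + k_d θ_c) = 0.477 / (1 + 0.105 × 20.8) = 0.477 / 3.184 = 0.1498.
Q·(S₀ − S) = 1680 × (1740 − 13.4) × 10⁻³ = 2901 kg/d removed.
Biomass synthesised: P_X = Y_obs × 2901 = 434.6 kg VSS/d.
R_O = Q·(S₀ − S) − 1.42·P_X = 2901 − 1.42 × 434.6 = 2284 kg O₂/d.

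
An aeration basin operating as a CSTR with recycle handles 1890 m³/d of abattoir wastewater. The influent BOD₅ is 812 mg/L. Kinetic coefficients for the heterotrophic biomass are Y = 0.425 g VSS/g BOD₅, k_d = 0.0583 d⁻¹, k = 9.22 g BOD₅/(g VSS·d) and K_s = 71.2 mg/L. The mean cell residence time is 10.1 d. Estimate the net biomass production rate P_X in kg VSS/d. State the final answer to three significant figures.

P_X ≈ 409 kg VSS/d

For a completely mixed reactor with recycle the Lawrence–McCarty relation gives S = K_s·(1 + k_d·θ_c) / [θ_c·(Y·k − k_d) − 1] = 71.2 × (1 + 0.0583 × 10.1) / [10.1 × (0.425 × 9.22 − 0.0583) − 1] = 113.1 / 37.99 = 2.978 mg/L.
Y_obs = Y / (1 + k_d θ_c) = 0.425 / (1 + 0.0583 × 10.1) = 0.425 / 1.589 = 0.2675.
Substrate removed = Q·(S₀ − S) = 1890 m³/d × (812 − 2.98) g/m³ = 1.53×10^6 g/d = 1529 kg/d.
Biomass produced: P_X = Y_obs·Q·ΔS = 0.2675 × 1529 ≈ 409.0 kg VSS/d.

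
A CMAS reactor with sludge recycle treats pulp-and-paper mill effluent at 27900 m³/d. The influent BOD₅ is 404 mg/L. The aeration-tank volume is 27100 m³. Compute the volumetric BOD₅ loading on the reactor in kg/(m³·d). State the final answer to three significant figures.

L_v ≈ 0.416 kg BOD₅/(m³·d)

L_v = Q S₀ / V = 27900 × 404 × 10⁻³ / 27100 = 0.4159 kg/(m³·d).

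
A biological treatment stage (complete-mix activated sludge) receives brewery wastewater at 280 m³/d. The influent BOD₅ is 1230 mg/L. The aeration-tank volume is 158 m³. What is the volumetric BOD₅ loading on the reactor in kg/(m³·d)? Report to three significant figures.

L_v ≈ 2.18 kg BOD₅/(m³·d)

L_v = Q S₀ / V = 280 × 1230 × 10⁻³ / 158.0 = 2.180 kg/(m³·d).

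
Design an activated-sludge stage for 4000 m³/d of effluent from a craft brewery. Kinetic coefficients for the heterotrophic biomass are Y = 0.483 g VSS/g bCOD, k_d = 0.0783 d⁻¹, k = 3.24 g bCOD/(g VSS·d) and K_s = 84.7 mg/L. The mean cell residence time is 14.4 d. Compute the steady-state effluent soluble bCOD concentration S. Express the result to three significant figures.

Effluent substrate depends only on kinetics and SRT: S = K_s(1 + k_d θ_c) / [θ_c(Yk − k_d) − 1] = 84.7 × (1 + 0.0783 × 14.4) / [14.4 × (0.483 × 3.24 − 0.0783) − 1] = 180.2 / 20.41 = 8.830 mg/L.

S ≈ 8.83 mg/L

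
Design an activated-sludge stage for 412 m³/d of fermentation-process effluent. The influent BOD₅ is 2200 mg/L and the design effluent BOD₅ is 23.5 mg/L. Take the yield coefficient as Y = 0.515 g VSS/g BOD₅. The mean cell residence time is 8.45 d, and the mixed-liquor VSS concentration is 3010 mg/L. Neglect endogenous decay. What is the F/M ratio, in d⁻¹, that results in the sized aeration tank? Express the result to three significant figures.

F/M ≈ 0.232 d⁻¹

V·X = Y·Q·ΔS·θ_c gives V = 0.515 × 412 × (2200 − 23.5) × 8.45 / 3010 = 1296 m³.
Food-to-microorganism ratio F/M = Q S₀ / (V X) = 412 × 2200 / (1296 × 3010) = 0.2323 d⁻¹.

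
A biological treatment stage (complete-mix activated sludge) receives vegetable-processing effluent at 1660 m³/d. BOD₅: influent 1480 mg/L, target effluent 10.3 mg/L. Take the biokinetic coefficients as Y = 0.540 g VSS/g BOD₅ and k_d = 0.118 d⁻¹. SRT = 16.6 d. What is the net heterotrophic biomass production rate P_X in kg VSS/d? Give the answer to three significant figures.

P_X ≈ 445 kg VSS/d

The observed yield is Y_obs = Y/(1 + k_d·θ_c) = 0.540 / (1 + 0.118 × 16.6) = 0.540 / 2.959 = 0.1825 g VSS per g BOD₅ removed.
Q·(S₀ − S) = 1660 × (1480 − 10.3) × 10⁻³ = 2440 kg/d removed.
Net biomass production P_X = Y_obs × Q·(S₀ − S) = 0.1825 × 2440 = 445.3 kg VSS/d.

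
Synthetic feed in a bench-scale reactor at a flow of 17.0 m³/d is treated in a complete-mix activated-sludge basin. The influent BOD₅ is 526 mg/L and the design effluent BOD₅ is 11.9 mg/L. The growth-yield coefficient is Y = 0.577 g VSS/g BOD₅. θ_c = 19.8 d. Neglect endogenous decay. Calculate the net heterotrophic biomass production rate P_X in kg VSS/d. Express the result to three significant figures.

P_X ≈ 5.04 kg VSS/d

With endogenous decay neglected, the observed yield equals the true yield: Y_obs = Y = 0.577 g VSS/g BOD₅.
ΔS = 526 − 11.9 = 514.1 mg/L, so the substrate removal rate is 17.0 × 514.1/1000 = 8.740 kg BOD₅/d.
Biomass produced: P_X = Y_obs·Q·ΔS = 0.5770 × 8.740 ≈ 5.043 kg VSS/d.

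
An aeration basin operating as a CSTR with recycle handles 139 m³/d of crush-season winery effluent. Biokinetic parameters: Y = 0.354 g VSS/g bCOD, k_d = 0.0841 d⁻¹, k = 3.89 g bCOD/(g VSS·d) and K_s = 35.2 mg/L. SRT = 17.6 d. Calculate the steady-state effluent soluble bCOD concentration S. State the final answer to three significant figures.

S ≈ 4.01 mg/L

From the Monod/SRT balance for a CMAS, S = K_s·(1+k_d θ_c)/[θ_c·(Y k − k_d) − 1] = 35.2 × (1 + 0.0841 × 17.6) / [17.6 × (0.354 × 3.89 − 0.0841) − 1] = 87.30 / 21.76 = 4.013 mg/L.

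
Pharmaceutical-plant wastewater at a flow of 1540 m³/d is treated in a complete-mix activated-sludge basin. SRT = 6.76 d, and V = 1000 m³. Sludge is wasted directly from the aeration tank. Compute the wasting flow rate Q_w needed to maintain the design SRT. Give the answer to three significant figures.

Q_w ≈ 148 m³/d

Wasting from the aeration tank: Q_w = V / θ_c = 1000 / 6.76 = 147.9 m³/d.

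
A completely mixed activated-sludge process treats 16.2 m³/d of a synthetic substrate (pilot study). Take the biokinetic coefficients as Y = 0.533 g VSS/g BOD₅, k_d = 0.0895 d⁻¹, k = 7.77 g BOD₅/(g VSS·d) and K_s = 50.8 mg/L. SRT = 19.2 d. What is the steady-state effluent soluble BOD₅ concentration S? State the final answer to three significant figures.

From the Monod/SRT balance for a CMAS, S = K_s·(1+k_d θ_c)/[θ_c·(Y k − k_d) − 1] = 50.8 × (1 + 0.0895 × 19.2) / [19.2 × (0.533 × 7.77 − 0.0895) − 1] = 138.1 / 76.80 = 1.798 mg/L.

S ≈ 1.80 mg/L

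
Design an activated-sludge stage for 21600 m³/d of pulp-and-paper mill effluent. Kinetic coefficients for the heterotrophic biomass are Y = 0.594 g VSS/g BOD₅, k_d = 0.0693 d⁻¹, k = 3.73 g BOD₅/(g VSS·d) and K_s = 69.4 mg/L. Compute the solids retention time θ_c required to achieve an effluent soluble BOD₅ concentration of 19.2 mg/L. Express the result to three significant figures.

θ_c ≈ 2.43 d

From 1/θ_c = Y·k·S/(K_s + S) − k_d: Y·k·S/(K_s+S) = 0.594 × 3.73 × 19.2 / (69.4 + 19.2) = 0.4801 d⁻¹.
1/θ_c = 0.4801 − 0.0693 = 0.4108 d⁻¹, so θ_c = 2.434 d.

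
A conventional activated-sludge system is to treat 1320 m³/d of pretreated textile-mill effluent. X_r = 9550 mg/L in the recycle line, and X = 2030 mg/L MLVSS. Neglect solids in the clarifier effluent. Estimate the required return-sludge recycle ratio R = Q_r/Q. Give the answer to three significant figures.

R ≈ 0.270

R = Q_r/Q = X/(X_r − X) = 2030 / (9550 − 2030) = 0.2699.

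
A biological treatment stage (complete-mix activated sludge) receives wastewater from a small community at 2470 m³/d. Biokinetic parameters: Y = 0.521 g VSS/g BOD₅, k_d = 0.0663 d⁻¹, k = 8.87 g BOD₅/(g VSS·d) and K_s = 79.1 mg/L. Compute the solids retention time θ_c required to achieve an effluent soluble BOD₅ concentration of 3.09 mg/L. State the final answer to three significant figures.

At the target effluent, Y k S/(K_s+S) = 0.521×8.87×3.09/82.19 = 0.1737 d⁻¹.
Then 1/θ_c = μ − k_d = 0.1737 − 0.0663 = 0.1074 d⁻¹, giving θ_c = 9.307 d.

θ_c ≈ 9.31 d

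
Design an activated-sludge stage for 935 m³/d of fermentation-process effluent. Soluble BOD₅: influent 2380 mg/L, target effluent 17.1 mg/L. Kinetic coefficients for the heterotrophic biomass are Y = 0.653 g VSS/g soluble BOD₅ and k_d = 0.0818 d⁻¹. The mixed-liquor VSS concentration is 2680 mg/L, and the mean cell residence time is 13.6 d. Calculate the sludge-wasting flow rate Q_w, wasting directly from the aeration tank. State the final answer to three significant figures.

Q_w ≈ 255 m³/d

Rearranging the biomass balance for a CMAS with decay, V = Y·Q·ΔS·θ_c / [X·(1+k_d θ_c)] = 0.653 × 935 × (2380 − 17.1) × 13.6 / [2680 × (1 + 0.0818 × 13.6)] = 1.96×10^7 / 5661 = 3466 m³.
With mixed-liquor wasting, θ_c = V/Q_w, so Q_w = V/θ_c = 3466/13.6 = 254.8 m³/d.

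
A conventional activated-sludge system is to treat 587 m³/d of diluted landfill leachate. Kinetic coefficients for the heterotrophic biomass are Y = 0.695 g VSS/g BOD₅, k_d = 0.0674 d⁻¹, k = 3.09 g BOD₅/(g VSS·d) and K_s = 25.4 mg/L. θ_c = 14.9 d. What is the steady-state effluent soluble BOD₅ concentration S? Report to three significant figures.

From the Monod/SRT balance for a CMAS, S = K_s·(1+k_d θ_c)/[θ_c·(Y k − k_d) − 1] = 25.4 × (1 + 0.0674 × 14.9) / [14.9 × (0.695 × 3.09 − 0.0674) − 1] = 50.91 / 29.99 = 1.697 mg/L.

S ≈ 1.70 mg/L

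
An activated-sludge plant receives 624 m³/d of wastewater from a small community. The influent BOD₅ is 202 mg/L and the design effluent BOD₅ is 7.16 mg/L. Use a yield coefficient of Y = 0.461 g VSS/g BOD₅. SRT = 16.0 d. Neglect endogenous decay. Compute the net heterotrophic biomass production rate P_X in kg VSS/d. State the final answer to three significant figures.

P_X ≈ 56.0 kg VSS/d

Since k_d ≈ 0, Y_obs = Y = 0.461 g VSS/g BOD₅.
ΔS = 202 − 7.16 = 194.8 mg/L, so the substrate removal rate is 624 × 194.8/1000 = 121.6 kg BOD₅/d.
P_X = Y_obs · Q(S₀ − S) = 0.4610 × 121.6 = 56.05 kg VSS/d.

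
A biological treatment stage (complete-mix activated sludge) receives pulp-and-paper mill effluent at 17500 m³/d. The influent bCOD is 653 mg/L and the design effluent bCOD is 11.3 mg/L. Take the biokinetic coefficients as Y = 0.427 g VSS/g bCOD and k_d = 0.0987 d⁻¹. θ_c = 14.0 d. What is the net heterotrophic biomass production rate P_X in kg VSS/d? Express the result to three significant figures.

Observed yield with endogenous decay: Y_obs = Y / (1 + k_d·θ_c) = 0.427 / (1 + 0.0987 × 14.0) = 0.427 / 2.382 = 0.1793 g VSS/g bCOD.
Substrate removed = Q·(S₀ − S) = 17500 m³/d × (653 − 11.3) g/m³ = 1.12×10^7 g/d = 11230 kg/d.
P_X = Y_obs · Q(S₀ − S) = 0.1793 × 11230 = 2013 kg VSS/d.

P_X ≈ 2010 kg VSS/d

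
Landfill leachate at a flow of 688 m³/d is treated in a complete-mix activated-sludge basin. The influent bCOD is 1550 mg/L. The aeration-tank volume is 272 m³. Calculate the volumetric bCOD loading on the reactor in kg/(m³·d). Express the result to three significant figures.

Applied bCOD load per unit volume = Q·S₀/V = (688 × 1550/1000)/272.0 = 3.921 kg bCOD·m⁻³·d⁻¹.

L_v ≈ 3.92 kg bCOD/(m³·d)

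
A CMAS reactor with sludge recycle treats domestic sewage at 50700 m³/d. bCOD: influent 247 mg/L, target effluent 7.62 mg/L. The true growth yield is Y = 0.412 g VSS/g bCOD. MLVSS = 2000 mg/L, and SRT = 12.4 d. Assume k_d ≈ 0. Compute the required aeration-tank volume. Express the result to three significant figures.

V ≈ 31000 m³

With k_d = 0 the design equation reduces to V = Y Q (S₀−S) θ_c / X = 0.412 × 50700 × (247 − 7.62) × 12.4 / 2000 = 31002 m³.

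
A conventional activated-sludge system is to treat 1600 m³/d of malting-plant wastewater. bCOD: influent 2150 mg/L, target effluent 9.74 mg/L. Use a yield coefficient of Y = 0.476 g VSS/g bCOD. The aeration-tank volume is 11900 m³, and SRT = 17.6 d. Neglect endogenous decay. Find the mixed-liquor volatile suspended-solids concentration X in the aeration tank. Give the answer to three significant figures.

X ≈ 2410 mg/L

Without decay, X = Y Q (S₀−S) θ_c / V = 0.476 × 1600 × (2150 − 9.74) × 17.6 / 11900 = 2411 mg/L.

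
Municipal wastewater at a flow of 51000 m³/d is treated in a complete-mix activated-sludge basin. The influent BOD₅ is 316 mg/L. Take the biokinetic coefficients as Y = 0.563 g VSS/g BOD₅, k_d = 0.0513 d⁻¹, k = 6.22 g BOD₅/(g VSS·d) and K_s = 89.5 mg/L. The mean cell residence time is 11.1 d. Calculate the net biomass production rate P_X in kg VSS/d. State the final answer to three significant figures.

For a completely mixed reactor with recycle the Lawrence–McCarty relation gives S = K_s·(1 + k_d·θ_c) / [θ_c·(Y·k − k_d) − 1] = 89.5 × (1 + 0.0513 × 11.1) / [11.1 × (0.563 × 6.22 − 0.0513) − 1] = 140.5 / 37.30 = 3.766 mg/L.
Correct the yield for decay: Y_obs = Y/(1 + k_d θ_c) = 0.563 / (1 + 0.0513 × 11.1) = 0.563 / 1.569 = 0.3587.
Q·(S₀ − S) = 51000 × (316 − 3.77) × 10⁻³ = 15924 kg/d removed.
Biomass produced: P_X = Y_obs·Q·ΔS = 0.3587 × 15924 ≈ 5712 kg VSS/d.

P_X ≈ 5710 kg VSS/d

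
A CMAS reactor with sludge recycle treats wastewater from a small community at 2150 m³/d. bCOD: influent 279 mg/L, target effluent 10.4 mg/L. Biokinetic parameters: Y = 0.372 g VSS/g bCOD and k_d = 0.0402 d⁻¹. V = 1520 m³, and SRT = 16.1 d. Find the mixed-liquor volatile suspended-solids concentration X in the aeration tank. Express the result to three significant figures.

X ≈ 1380 mg/L

X = Y·Q·ΔS·θ_c / [V·(1 + k_d θ_c)] = 0.372 × 2150 × (279 − 10.4) × 16.1 / [1520 × (1 + 0.0402 × 16.1)] = 1381 mg/L.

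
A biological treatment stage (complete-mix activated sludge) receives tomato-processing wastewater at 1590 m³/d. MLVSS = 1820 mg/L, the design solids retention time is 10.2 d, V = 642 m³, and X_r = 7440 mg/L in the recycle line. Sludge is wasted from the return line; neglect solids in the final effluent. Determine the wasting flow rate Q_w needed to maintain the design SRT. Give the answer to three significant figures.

Q_w ≈ 15.4 m³/d

Wasting from the return line (neglecting effluent solids): Q_w = V·X / (θ_c·X_r) = 642.0 × 1820 / (10.2 × 7440) = 15.40 m³/d.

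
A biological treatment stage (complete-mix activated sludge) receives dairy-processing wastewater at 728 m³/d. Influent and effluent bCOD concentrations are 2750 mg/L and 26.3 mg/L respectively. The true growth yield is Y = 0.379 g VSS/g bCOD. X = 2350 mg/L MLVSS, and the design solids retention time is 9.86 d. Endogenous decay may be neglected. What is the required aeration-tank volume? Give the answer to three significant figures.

With k_d = 0 the design equation reduces to V = Y Q (S₀−S) θ_c / X = 0.379 × 728 × (2750 − 26.3) × 9.86 / 2350 = 3153 m³.

V ≈ 3150 m³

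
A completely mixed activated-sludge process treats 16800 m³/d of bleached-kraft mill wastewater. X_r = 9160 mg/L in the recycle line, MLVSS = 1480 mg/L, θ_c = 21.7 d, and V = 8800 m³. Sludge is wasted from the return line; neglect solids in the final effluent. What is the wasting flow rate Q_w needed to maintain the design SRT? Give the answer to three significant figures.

Q_w ≈ 65.5 m³/d

Wasting from the return line (neglecting effluent solids): Q_w = V·X / (θ_c·X_r) = 8800 × 1480 / (21.7 × 9160) = 65.52 m³/d.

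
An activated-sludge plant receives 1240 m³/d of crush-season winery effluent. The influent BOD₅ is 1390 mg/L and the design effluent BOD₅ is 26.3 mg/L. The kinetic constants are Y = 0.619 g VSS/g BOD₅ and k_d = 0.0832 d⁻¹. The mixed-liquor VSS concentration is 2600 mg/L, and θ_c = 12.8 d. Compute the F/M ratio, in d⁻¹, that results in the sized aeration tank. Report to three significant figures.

F/M ≈ 0.266 d⁻¹

Steady-state biomass mass balance: V·X·(1 + k_d·θ_c) = Y·Q·(S₀ − S)·θ_c, so V = 0.619 × 1240 × (1390 − 26.3) × 12.8 / [2600 × (1 + 0.0832 × 12.8)] = 1.34×10^7 / 5369 = 2495 m³.
Food-to-microorganism ratio F/M = Q S₀ / (V X) = 1240 × 1390 / (2495 × 2600) = 0.2656 d⁻¹.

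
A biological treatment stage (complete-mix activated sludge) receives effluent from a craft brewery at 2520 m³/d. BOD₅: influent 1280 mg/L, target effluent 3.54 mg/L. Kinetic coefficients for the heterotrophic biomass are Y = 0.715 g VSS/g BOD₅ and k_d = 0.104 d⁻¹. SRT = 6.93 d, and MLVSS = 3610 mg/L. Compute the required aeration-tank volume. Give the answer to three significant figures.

V ≈ 2570 m³

From the SRT design equation V = Y Q (S₀−S) θ_c / [X (1 + k_d θ_c)] = 0.715 × 2520 × (1280 − 3.54) × 6.93 / [3610 × (1 + 0.104 × 6.93)] = 1.59×10^7 / 6212 = 2566 m³.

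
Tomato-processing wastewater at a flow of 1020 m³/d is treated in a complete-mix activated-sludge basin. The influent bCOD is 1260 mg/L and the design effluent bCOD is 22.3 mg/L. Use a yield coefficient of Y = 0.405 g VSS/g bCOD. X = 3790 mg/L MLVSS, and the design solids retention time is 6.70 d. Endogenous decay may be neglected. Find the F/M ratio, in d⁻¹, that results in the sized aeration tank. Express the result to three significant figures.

F/M ≈ 0.375 d⁻¹

With k_d = 0 the design equation reduces to V = Y Q (S₀−S) θ_c / X = 0.405 × 1020 × (1260 − 22.3) × 6.70 / 3790 = 903.9 m³.
Food-to-microorganism ratio F/M = Q S₀ / (V X) = 1020 × 1260 / (903.9 × 3790) = 0.3752 d⁻¹.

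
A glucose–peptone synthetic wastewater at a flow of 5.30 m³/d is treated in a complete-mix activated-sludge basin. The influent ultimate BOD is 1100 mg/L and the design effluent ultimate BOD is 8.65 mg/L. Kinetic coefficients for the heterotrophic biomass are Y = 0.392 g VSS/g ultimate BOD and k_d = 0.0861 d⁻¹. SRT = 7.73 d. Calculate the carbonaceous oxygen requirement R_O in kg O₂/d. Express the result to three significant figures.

R_O ≈ 3.85 kg O₂/d

Observed yield with endogenous decay: Y_obs = Y / (1 + k_d·θ_c) = 0.392 / (1 + 0.0861 × 7.73) = 0.392 / 1.666 = 0.2354 g VSS/g ultimate BOD.
Substrate removed = Q·(S₀ − S) = 5.30 m³/d × (1100 − 8.65) g/m³ = 5.78×10^3 g/d = 5.784 kg/d.
P_X = Y_obs·Q·(S₀ − S) = 0.2354 × 5.784 = 1.361 kg VSS/d.
Carbonaceous O₂ demand = substrate oxidised − cell-mass equivalent = 5.784 − 1.42 × 1.361 = 3.851 kg O₂/d.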